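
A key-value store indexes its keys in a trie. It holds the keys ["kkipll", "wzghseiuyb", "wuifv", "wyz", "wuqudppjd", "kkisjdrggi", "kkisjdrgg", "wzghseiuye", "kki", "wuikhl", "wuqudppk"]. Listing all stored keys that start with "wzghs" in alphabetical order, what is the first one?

Words with prefix "wzghs", in lexicographic order: "wzghseiuyb", "wzghseiuye"
The 1st is wzghseiuyb.

wzghseiuyb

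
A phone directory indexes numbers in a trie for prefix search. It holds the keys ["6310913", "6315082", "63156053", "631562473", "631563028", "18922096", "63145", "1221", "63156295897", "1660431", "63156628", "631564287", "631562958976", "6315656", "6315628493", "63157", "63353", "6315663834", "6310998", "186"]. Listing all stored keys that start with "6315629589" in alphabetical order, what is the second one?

631562958976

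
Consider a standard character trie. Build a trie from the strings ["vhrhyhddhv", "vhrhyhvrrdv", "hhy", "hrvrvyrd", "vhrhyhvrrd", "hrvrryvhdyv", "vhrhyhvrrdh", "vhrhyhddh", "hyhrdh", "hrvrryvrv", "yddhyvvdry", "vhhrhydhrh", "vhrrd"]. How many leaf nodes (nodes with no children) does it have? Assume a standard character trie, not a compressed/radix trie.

A leaf is a node with no children — equivalently, the end of a word that is not a proper prefix of any other stored word.
Those words: "hhy", "hrvrryvhdyv", "hrvrryvrv", "hrvrvyrd", "hyhrdh", "vhhrhydhrh", "vhrhyhddhv", "vhrhyhvrrdh", "vhrhyhvrrdv", "vhrrd", "yddhyvvdry"
Leaf count: 11

11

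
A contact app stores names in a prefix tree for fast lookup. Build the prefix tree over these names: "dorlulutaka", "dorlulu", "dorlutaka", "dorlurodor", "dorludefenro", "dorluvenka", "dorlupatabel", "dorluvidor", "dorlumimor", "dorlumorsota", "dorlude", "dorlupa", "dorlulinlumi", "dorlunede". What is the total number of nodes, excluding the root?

Trace insertions, counting only characters that open a new branch:
  "dorlulutaka" → 11 new (d, o, r, l, u, l, u, t, a, k, a)
  "dorlulu" → prefix "dorlulu" already present; 0 new (none)
  "dorlutaka" → prefix "dorlu" already present; 4 new (t, a, k, a)
  "dorlurodor" → prefix "dorlu" already present; 5 new (r, o, d, o, r)
  "dorludefenro" → prefix "dorlu" already present; 7 new (d, e, f, e, n, r, o)
  "dorluvenka" → prefix "dorlu" already present; 5 new (v, e, n, k, a)
  "dorlupatabel" → prefix "dorlu" already present; 7 new (p, a, t, a, b, e, l)
  "dorluvidor" → prefix "dorluv" already present; 4 new (i, d, o, r)
  "dorlumimor" → prefix "dorlu" already present; 5 new (m, i, m, o, r)
  "dorlumorsota" → prefix "dorlum" already present; 6 new (o, r, s, o, t, a)
  "dorlude" → prefix "dorlude" already present; 0 new (none)
  "dorlupa" → prefix "dorlupa" already present; 0 new (none)
  "dorlulinlumi" → prefix "dorlul" already present; 6 new (i, n, l, u, m, i)
  "dorlunede" → prefix "dorlu" already present; 4 new (n, e, d, e)
Total nodes = 11 + 0 + 4 + 5 + 7 + 5 + 7 + 4 + 5 + 6 + 0 + 0 + 6 + 4 = 64

64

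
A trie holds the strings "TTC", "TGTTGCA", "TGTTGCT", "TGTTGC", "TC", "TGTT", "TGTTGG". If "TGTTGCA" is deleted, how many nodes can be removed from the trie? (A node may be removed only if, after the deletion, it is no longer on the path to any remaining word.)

A node on "TGTTGCA"'s path can go only if nothing else ends at it or branches off below it.
The suffix "A" (1 node) is used only by "TGTTGCA"; the node for "TGTTGC" still has the child "T", so pruning stops there.
Nodes removed: 1

1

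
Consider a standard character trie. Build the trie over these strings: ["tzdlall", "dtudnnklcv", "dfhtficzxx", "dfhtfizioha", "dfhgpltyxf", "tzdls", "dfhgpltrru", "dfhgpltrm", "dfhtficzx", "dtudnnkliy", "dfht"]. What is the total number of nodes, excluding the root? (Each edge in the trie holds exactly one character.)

45

For each word, the new-node count is its length minus the longest prefix already in the trie:
  "tzdlall" → 7 new (t, z, d, l, a, l, l)
  "dtudnnklcv" → 10 new (d, t, u, d, n, n, k, l, c, v)
  "dfhtficzxx" → prefix "d" already present; 9 new (f, h, t, f, i, c, z, x, x)
  "dfhtfizioha" → prefix "dfhtfi" already present; 5 new (z, i, o, h, a)
  "dfhgpltyxf" → prefix "dfh" already present; 7 new (g, p, l, t, y, x, f)
  "tzdls" → prefix "tzdl" already present; 1 new (s)
  "dfhgpltrru" → prefix "dfhgplt" already present; 3 new (r, r, u)
  "dfhgpltrm" → prefix "dfhgpltr" already present; 1 new (m)
  "dfhtficzx" → prefix "dfhtficzx" already present; 0 new (none)
  "dtudnnkliy" → prefix "dtudnnkl" already present; 2 new (i, y)
  "dfht" → prefix "dfht" already present; 0 new (none)
Total nodes = 7 + 10 + 9 + 5 + 7 + 1 + 3 + 1 + 0 + 2 + 0 = 45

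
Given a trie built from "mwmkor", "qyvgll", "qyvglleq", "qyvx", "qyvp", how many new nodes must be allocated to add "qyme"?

Walking "qyme" from the root, the first 2 characters ("qy") follow existing edges; "m" is the first miss.
Each of the 2 remaining characters creates one node.

2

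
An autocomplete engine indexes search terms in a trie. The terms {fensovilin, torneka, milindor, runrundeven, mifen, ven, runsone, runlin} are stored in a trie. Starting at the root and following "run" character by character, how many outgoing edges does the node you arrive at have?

Follow the path "run" to its node, then look at its outgoing edges.
Characters that immediately follow "run" among the stored strings: {l, r, s}.
That node has 3 child edges.

3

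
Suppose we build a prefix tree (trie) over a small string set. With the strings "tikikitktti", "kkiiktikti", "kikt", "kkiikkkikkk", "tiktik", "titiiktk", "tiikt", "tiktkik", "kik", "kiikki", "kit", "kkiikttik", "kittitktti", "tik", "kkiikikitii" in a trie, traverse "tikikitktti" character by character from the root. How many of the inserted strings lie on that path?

2

Walk "tikikitktti" from the root; an end-of-word marker is hit whenever a stored word is a prefix of "tikikitktti".
Prefixes of the query that are stored words: "tik", "tikikitktti"
Count: 2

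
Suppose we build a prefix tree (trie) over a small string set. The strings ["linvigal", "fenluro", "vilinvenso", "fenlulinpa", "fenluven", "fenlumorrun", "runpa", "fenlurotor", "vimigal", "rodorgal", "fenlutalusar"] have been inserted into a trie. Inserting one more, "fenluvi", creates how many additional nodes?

1

"fenluv" is already a path in the trie; the remaining "i" must be added.
Each of the 1 remaining characters creates one node.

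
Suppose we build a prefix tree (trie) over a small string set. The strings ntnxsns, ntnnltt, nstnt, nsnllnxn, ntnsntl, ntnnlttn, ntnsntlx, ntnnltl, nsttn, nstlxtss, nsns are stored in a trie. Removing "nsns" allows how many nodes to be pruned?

1

After clearing the end-marker at "nsns", prune upward until reaching a node still needed by another word.
The suffix "s" (1 node) is used only by "nsns"; the node for "nsn" still has the child "l", so pruning stops there.
Nodes removed: 1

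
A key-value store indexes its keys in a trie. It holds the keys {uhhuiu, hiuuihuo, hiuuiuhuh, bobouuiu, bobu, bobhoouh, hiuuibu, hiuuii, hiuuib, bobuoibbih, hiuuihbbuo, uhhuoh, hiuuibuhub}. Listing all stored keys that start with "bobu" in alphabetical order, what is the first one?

bobu

Filter for "bobu…" and sort: "bobu", "bobuoibbih"
Position 1: bobu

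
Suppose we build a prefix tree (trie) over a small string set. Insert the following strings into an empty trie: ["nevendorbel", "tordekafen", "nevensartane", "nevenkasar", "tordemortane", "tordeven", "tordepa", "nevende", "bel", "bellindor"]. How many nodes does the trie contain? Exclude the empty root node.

Trace insertions, counting only characters that open a new branch:
  "nevendorbel" → 11 new (n, e, v, e, n, d, o, r, b, e, l)
  "tordekafen" → 10 new (t, o, r, d, e, k, a, f, e, n)
  "nevensartane" → prefix "neven" already present; 7 new (s, a, r, t, a, n, e)
  "nevenkasar" → prefix "neven" already present; 5 new (k, a, s, a, r)
  "tordemortane" → prefix "torde" already present; 7 new (m, o, r, t, a, n, e)
  "tordeven" → prefix "torde" already present; 3 new (v, e, n)
  "tordepa" → prefix "torde" already present; 2 new (p, a)
  "nevende" → prefix "nevend" already present; 1 new (e)
  "bel" → 3 new (b, e, l)
  "bellindor" → prefix "bel" already present; 6 new (l, i, n, d, o, r)
Total nodes = 11 + 10 + 7 + 5 + 7 + 3 + 2 + 1 + 3 + 6 = 55

55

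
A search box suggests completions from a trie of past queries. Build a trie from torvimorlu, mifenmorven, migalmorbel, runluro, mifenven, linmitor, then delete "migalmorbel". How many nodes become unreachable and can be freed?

9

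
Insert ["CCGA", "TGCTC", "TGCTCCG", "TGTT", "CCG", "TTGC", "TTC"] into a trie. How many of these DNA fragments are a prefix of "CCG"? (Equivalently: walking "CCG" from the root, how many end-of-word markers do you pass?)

1

Walk "CCG" from the root; an end-of-word marker is hit whenever a stored word is a prefix of "CCG".
Prefixes of the query that are stored words: "CCG"
Count: 1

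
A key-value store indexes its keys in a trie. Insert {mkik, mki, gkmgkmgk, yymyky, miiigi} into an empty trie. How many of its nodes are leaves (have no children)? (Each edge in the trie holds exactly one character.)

A leaf is a node with no children — equivalently, the end of a word that is not a proper prefix of any other stored word.
Those words: "gkmgkmgk", "miiigi", "mkik", "yymyky"
Leaf count: 4

4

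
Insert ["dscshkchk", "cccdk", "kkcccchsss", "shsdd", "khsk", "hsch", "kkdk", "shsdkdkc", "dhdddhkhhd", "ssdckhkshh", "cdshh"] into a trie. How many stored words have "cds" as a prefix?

Walk to "cds"; the words in its subtree are exactly those with that prefix.
Matches: "cdshh"
Count: 1

1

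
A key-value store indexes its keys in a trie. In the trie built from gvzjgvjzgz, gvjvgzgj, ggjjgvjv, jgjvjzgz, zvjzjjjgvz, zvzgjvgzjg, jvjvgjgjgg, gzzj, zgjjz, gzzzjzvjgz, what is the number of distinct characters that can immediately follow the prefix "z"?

Follow the path "z" to its node, then look at its outgoing edges.
Distinct next characters after "z": g, v.
That node has 2 child edges.

2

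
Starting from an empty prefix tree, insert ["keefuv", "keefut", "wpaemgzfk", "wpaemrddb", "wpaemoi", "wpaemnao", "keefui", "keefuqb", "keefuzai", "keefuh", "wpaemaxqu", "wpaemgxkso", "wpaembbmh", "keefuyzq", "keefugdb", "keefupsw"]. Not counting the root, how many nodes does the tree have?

53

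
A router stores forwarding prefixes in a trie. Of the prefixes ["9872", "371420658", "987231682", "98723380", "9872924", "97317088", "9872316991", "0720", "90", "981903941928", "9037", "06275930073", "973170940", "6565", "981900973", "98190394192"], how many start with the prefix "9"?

12

Walk to "9"; the words in its subtree are exactly those with that prefix.
Matches: "90", "9037", "97317088", "973170940", "981900973", "98190394192", "981903941928", "9872", "987231682", "9872316991", "98723380", "9872924"
Count: 12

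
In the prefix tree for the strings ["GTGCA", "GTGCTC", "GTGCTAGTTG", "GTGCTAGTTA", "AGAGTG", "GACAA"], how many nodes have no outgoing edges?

6

Leaves are exactly the stored words that no other stored word extends.
Those words: "AGAGTG", "GACAA", "GTGCA", "GTGCTAGTTA", "GTGCTAGTTG", "GTGCTC"
Leaf count: 6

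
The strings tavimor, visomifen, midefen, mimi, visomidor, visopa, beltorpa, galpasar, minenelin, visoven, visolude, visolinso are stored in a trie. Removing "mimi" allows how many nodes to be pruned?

2

Walk "mimi" from the leaf back toward the root, removing each node that no remaining word uses.
The suffix "mi" (2 nodes) is used only by "mimi"; the node for "mi" still has the child "d", so pruning stops there.
Nodes removed: 2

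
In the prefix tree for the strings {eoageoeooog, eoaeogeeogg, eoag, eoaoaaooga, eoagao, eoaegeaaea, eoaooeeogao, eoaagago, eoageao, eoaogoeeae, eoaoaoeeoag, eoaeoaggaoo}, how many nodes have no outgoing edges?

Leaves are exactly the stored words that no other stored word extends.
Those words: "eoaagago", "eoaegeaaea", "eoaeoaggaoo", "eoaeogeeogg", "eoagao", "eoageao", "eoageoeooog", "eoaoaaooga", "eoaoaoeeoag", "eoaogoeeae", "eoaooeeogao"
Leaf count: 11

11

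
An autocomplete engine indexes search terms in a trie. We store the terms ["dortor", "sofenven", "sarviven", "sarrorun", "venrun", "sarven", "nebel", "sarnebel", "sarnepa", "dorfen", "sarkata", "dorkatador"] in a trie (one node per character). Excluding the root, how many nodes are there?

60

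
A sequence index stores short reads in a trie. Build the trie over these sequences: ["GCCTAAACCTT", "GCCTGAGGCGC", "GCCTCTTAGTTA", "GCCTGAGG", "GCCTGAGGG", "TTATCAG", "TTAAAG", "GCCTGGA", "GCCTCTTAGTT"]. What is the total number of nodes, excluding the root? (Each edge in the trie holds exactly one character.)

39

Trie structure (* marks end of a word):
(root)
├─ G
│  └─ C
│     └─ C
│        └─ T
│           ├─ A
│           │  └─ A
│           │     └─ A
│           │        └─ C
│           │           └─ C
│           │              └─ T
│           │                 └─ T *
│           ├─ C
│           │  └─ T
│           │     └─ T
│           │        └─ A
│           │           └─ G
│           │              └─ T
│           │                 └─ T *
│           │                    └─ A *
│           └─ G
│              ├─ A
│              │  └─ G
│              │     └─ G *
│              │        ├─ C
│              │        │  └─ G
│              │        │     └─ C *
│              │        └─ G *
│              └─ G
│                 └─ A *
└─ T
   └─ T
      └─ A
         ├─ A
         │  └─ A
         │     └─ G *
         └─ T
            └─ C
               └─ A
                  └─ G *
Counting every labelled node above: 39.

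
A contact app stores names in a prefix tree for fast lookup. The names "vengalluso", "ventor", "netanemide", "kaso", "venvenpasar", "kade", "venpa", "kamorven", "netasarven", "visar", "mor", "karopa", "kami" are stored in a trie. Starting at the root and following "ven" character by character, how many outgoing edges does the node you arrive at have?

Walk "ven" from the root, arriving at one node.
Distinct next characters after "ven": g, p, t, v.
That node has 4 child edges.

4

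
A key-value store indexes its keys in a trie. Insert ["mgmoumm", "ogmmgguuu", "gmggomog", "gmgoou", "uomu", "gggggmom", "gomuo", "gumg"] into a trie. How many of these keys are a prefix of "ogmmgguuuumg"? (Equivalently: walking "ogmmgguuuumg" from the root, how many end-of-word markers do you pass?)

1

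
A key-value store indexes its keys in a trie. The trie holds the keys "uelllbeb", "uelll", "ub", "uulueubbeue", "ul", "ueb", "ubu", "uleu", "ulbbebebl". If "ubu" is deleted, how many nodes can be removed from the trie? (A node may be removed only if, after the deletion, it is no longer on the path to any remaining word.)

1

Walk "ubu" from the leaf back toward the root, removing each node that no remaining word uses.
The suffix "u" (1 node) is used only by "ubu"; "ub" is itself a stored word, so pruning stops there.
Nodes removed: 1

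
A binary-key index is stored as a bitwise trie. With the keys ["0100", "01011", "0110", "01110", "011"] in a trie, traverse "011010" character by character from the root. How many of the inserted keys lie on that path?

Check each prefix of "011010" against the stored set — each match is an end-marker on the path.
Prefixes of the query that are stored words: "011", "0110"
Count: 2

2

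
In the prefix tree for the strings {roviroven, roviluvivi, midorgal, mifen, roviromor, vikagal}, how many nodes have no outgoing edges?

6

Leaves are exactly the stored words that no other stored word extends.
Those words: "midorgal", "mifen", "roviluvivi", "roviromor", "roviroven", "vikagal"
Leaf count: 6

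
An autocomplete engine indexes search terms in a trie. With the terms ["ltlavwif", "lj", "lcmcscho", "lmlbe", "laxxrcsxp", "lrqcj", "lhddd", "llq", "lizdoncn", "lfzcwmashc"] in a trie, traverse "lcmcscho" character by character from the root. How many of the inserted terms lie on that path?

1

Walk "lcmcscho" from the root; an end-of-word marker is hit whenever a stored word is a prefix of "lcmcscho".
Prefixes of the query that are stored words: "lcmcscho"
Count: 1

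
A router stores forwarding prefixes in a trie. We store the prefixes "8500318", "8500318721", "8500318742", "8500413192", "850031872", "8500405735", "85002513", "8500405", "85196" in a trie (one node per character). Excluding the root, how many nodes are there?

30

Insert word by word; a character creates a node only if that edge doesn't already exist:
  "8500318" → 7 new (8, 5, 0, 0, 3, 1, 8)
  "8500318721" → prefix "8500318" already present; 3 new (7, 2, 1)
  "8500318742" → prefix "85003187" already present; 2 new (4, 2)
  "8500413192" → prefix "8500" already present; 6 new (4, 1, 3, 1, 9, 2)
  "850031872" → prefix "850031872" already present; 0 new (none)
  "8500405735" → prefix "85004" already present; 5 new (0, 5, 7, 3, 5)
  "85002513" → prefix "8500" already present; 4 new (2, 5, 1, 3)
  "8500405" → prefix "8500405" already present; 0 new (none)
  "85196" → prefix "85" already present; 3 new (1, 9, 6)
Total nodes = 7 + 3 + 2 + 6 + 0 + 5 + 4 + 0 + 3 = 30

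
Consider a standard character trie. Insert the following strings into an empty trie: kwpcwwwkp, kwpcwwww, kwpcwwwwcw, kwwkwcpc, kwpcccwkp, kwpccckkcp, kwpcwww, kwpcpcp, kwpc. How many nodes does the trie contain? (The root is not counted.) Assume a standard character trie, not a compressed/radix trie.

30

Count nodes per top-level branch (shared prefixes stored once):
  'k'-branch (kwpc, kwpccckkcp, kwpcccwkp, kwpcpcp, kwpcwww, kwpcwwwkp, kwpcwwww, kwpcwwwwcw, kwwkwcpc): 30 nodes
Sum: 30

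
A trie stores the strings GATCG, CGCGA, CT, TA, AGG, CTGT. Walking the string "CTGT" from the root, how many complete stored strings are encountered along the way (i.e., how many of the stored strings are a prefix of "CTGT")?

Traverse "CTGT" character by character; count nodes along the way that are marked as word ends.
Prefixes of the query that are stored words: "CT", "CTGT"
Count: 2

2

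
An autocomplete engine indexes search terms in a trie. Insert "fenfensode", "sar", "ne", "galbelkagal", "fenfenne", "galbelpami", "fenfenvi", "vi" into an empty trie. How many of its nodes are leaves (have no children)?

8

A leaf is a node with no children — equivalently, the end of a word that is not a proper prefix of any other stored word.
Those words: "fenfenne", "fenfensode", "fenfenvi", "galbelkagal", "galbelpami", "ne", "sar", "vi"
Leaf count: 8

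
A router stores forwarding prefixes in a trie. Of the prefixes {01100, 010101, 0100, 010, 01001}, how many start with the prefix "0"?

5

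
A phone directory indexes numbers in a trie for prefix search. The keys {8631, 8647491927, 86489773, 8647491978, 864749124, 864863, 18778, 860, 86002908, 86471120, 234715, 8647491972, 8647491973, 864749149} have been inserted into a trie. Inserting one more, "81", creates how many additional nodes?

The longest prefix of "81" already in the trie is "8" (length 1).
Each of the 1 remaining characters creates one node.

1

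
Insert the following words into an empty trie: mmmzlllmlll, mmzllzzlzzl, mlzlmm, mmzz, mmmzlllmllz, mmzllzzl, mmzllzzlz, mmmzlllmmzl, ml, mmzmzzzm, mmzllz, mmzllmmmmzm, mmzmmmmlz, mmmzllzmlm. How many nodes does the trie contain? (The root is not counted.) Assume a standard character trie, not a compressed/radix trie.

50

Insert word by word; a character creates a node only if that edge doesn't already exist:
  "mmmzlllmlll" → 11 new (m, m, m, z, l, l, l, m, l, l, l)
  "mmzllzzlzzl" → prefix "mm" already present; 9 new (z, l, l, z, z, l, z, z, l)
  "mlzlmm" → prefix "m" already present; 5 new (l, z, l, m, m)
  "mmzz" → prefix "mmz" already present; 1 new (z)
  "mmmzlllmllz" → prefix "mmmzlllmll" already present; 1 new (z)
  "mmzllzzl" → prefix "mmzllzzl" already present; 0 new (none)
  "mmzllzzlz" → prefix "mmzllzzlz" already present; 0 new (none)
  "mmmzlllmmzl" → prefix "mmmzlllm" already present; 3 new (m, z, l)
  "ml" → prefix "ml" already present; 0 new (none)
  "mmzmzzzm" → prefix "mmz" already present; 5 new (m, z, z, z, m)
  "mmzllz" → prefix "mmzllz" already present; 0 new (none)
  "mmzllmmmmzm" → prefix "mmzll" already present; 6 new (m, m, m, m, z, m)
  "mmzmmmmlz" → prefix "mmzm" already present; 5 new (m, m, m, l, z)
  "mmmzllzmlm" → prefix "mmmzll" already present; 4 new (z, m, l, m)
Total nodes = 11 + 9 + 5 + 1 + 1 + 0 + 0 + 3 + 0 + 5 + 0 + 6 + 5 + 4 = 50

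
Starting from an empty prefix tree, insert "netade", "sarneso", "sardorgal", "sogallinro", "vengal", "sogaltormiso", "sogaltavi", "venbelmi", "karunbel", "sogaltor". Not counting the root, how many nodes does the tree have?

57

For each word, the new-node count is its length minus the longest prefix already in the trie:
  "netade" → 6 new (n, e, t, a, d, e)
  "sarneso" → 7 new (s, a, r, n, e, s, o)
  "sardorgal" → prefix "sar" already present; 6 new (d, o, r, g, a, l)
  "sogallinro" → prefix "s" already present; 9 new (o, g, a, l, l, i, n, r, o)
  "vengal" → 6 new (v, e, n, g, a, l)
  "sogaltormiso" → prefix "sogal" already present; 7 new (t, o, r, m, i, s, o)
  "sogaltavi" → prefix "sogalt" already present; 3 new (a, v, i)
  "venbelmi" → prefix "ven" already present; 5 new (b, e, l, m, i)
  "karunbel" → 8 new (k, a, r, u, n, b, e, l)
  "sogaltor" → prefix "sogaltor" already present; 0 new (none)
Total nodes = 6 + 7 + 6 + 9 + 6 + 7 + 3 + 5 + 8 + 0 = 57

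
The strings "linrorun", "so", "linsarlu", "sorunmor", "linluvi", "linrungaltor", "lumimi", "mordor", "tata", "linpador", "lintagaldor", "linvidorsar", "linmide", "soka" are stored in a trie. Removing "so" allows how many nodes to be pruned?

0

After clearing the end-marker at "so", prune upward until reaching a node still needed by another word.
Every node on "so" is still needed (e.g. by "sorunmor"), so nothing is freed.
Nodes removed: 0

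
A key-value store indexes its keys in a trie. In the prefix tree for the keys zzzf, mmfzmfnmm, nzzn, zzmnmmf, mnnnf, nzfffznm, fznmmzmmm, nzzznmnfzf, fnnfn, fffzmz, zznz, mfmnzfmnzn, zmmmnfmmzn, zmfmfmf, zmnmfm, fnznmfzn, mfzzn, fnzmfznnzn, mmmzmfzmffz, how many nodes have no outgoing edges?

Leaves are exactly the stored words that no other stored word extends.
Those words: "fffzmz", "fnnfn", "fnzmfznnzn", "fnznmfzn", "fznmmzmmm", "mfmnzfmnzn", "mfzzn", "mmfzmfnmm", "mmmzmfzmffz", "mnnnf", "nzfffznm", "nzzn", "nzzznmnfzf", "zmfmfmf", "zmmmnfmmzn", "zmnmfm", "zzmnmmf", "zznz", "zzzf"
Leaf count: 19

19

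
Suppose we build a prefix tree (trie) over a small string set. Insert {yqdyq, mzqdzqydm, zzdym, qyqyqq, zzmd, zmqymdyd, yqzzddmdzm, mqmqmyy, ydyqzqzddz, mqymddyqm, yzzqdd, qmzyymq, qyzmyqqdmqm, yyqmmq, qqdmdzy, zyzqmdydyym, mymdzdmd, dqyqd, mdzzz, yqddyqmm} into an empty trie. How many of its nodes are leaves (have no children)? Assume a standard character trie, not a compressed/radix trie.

A leaf is a node with no children — equivalently, the end of a word that is not a proper prefix of any other stored word.
Those words: "dqyqd", "mdzzz", "mqmqmyy", "mqymddyqm", "mymdzdmd", "mzqdzqydm", "qmzyymq", "qqdmdzy", "qyqyqq", "qyzmyqqdmqm", "ydyqzqzddz", "yqddyqmm", "yqdyq", "yqzzddmdzm", "yyqmmq", "yzzqdd", "zmqymdyd", "zyzqmdydyym", "zzdym", "zzmd"
Leaf count: 20

20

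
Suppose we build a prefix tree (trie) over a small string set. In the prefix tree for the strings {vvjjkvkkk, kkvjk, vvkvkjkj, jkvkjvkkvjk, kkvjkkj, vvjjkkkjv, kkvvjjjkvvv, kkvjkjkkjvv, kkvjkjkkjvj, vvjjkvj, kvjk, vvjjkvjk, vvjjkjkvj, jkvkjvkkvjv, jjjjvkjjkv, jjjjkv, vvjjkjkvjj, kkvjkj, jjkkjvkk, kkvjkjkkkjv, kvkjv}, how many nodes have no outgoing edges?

A leaf is a node with no children — equivalently, the end of a word that is not a proper prefix of any other stored word.
Those words: "jjjjkv", "jjjjvkjjkv", "jjkkjvkk", "jkvkjvkkvjk", "jkvkjvkkvjv", "kkvjkjkkjvj", "kkvjkjkkjvv", "kkvjkjkkkjv", "kkvjkkj", "kkvvjjjkvvv", "kvjk", "kvkjv", "vvjjkjkvjj", "vvjjkkkjv", "vvjjkvjk", "vvjjkvkkk", "vvkvkjkj"
Leaf count: 17

17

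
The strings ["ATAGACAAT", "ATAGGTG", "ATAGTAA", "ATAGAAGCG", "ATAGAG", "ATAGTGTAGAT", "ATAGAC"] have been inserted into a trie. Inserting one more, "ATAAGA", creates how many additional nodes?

3

The longest prefix of "ATAAGA" already in the trie is "ATA" (length 3).
New nodes needed: |"ATAAGA"| − 3 = 6 − 3 = 3.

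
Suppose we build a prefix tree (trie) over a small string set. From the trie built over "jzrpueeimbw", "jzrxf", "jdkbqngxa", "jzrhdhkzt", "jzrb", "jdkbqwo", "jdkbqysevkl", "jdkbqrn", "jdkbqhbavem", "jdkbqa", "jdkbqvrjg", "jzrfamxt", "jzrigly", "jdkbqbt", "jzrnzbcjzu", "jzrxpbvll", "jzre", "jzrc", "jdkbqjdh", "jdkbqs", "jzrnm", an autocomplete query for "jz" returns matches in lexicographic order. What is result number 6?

jzrigly

Filter for "jz…" and sort: "jzrb", "jzrc", "jzre", "jzrfamxt", "jzrhdhkzt", "jzrigly", "jzrnm", "jzrnzbcjzu", "jzrpueeimbw", "jzrxf", "jzrxpbvll"
Position 6: jzrigly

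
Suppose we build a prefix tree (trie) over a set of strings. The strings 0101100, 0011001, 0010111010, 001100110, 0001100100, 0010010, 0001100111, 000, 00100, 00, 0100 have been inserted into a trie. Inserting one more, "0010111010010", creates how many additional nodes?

Walking "0010111010010" from the root, the first 10 characters ("0010111010") follow existing edges; "0" is the first miss.
So 13 − 10 = 3 new nodes.

3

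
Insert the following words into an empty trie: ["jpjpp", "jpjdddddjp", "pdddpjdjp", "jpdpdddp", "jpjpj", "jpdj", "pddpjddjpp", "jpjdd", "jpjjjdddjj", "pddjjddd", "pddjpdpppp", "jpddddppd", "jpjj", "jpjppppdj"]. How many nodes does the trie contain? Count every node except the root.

64

Insert word by word; a character creates a node only if that edge doesn't already exist:
  "jpjpp" → 5 new (j, p, j, p, p)
  "jpjdddddjp" → prefix "jpj" already present; 7 new (d, d, d, d, d, j, p)
  "pdddpjdjp" → 9 new (p, d, d, d, p, j, d, j, p)
  "jpdpdddp" → prefix "jp" already present; 6 new (d, p, d, d, d, p)
  "jpjpj" → prefix "jpjp" already present; 1 new (j)
  "jpdj" → prefix "jpd" already present; 1 new (j)
  "pddpjddjpp" → prefix "pdd" already present; 7 new (p, j, d, d, j, p, p)
  "jpjdd" → prefix "jpjdd" already present; 0 new (none)
  "jpjjjdddjj" → prefix "jpj" already present; 7 new (j, j, d, d, d, j, j)
  "pddjjddd" → prefix "pdd" already present; 5 new (j, j, d, d, d)
  "pddjpdpppp" → prefix "pddj" already present; 6 new (p, d, p, p, p, p)
  "jpddddppd" → prefix "jpd" already present; 6 new (d, d, d, p, p, d)
  "jpjj" → prefix "jpjj" already present; 0 new (none)
  "jpjppppdj" → prefix "jpjpp" already present; 4 new (p, p, d, j)
Total nodes = 5 + 7 + 9 + 6 + 1 + 1 + 7 + 0 + 7 + 5 + 6 + 6 + 0 + 4 = 64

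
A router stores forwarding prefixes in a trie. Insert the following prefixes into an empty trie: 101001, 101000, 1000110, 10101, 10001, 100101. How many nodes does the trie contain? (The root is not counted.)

Trie structure (* marks end of a word):
(root)
└─ 1
   └─ 0
      ├─ 0
      │  ├─ 0
      │  │  └─ 1 *
      │  │     └─ 1
      │  │        └─ 0 *
      │  └─ 1
      │     └─ 0
      │        └─ 1 *
      └─ 1
         └─ 0
            ├─ 0
            │  ├─ 0 *
            │  └─ 1 *
            └─ 1 *
Counting every labelled node above: 16.

16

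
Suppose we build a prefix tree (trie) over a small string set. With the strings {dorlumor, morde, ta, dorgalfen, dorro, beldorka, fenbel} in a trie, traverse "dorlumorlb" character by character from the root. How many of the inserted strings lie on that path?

Traverse "dorlumorlb" character by character; count nodes along the way that are marked as word ends.
Prefixes of the query that are stored words: "dorlumor"
Count: 1

1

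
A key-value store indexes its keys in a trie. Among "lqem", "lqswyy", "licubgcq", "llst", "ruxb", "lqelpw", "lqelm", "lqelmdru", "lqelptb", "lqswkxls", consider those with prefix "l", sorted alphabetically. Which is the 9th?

Filter for "l…" and sort: "licubgcq", "llst", "lqelm", "lqelmdru", "lqelptb", "lqelpw", "lqem", "lqswkxls", "lqswyy"
Position 9: lqswyy

lqswyy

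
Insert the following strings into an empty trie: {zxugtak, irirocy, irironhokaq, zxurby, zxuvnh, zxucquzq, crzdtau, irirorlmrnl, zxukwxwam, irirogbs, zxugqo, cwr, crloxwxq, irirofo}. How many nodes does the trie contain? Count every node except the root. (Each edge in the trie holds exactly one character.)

65

Count nodes per top-level branch (shared prefixes stored once):
  'c'-branch (crloxwxq, crzdtau, cwr): 15 nodes
  'i'-branch (irirocy, irirofo, irirogbs, irironhokaq, irirorlmrnl): 24 nodes
  'z'-branch (zxucquzq, zxugqo, zxugtak, zxukwxwam, zxurby, zxuvnh): 26 nodes
Sum: 65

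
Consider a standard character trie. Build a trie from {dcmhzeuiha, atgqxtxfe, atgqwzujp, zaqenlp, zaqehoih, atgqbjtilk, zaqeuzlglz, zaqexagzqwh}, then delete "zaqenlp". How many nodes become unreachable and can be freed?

3

After clearing the end-marker at "zaqenlp", prune upward until reaching a node still needed by another word.
The suffix "nlp" (3 nodes) is used only by "zaqenlp"; the node for "zaqe" still has the child "h", so pruning stops there.
Nodes removed: 3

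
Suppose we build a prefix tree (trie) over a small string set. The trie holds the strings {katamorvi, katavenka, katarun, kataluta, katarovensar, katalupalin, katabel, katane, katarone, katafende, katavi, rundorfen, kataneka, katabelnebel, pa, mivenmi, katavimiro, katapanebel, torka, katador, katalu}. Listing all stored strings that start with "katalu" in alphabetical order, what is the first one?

katalu

Filter for "katalu…" and sort: "katalu", "katalupalin", "kataluta"
Position 1: katalu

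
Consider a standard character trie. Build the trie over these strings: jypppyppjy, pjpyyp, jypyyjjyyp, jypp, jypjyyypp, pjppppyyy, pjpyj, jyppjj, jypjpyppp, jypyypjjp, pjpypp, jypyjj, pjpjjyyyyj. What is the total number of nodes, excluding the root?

58

Insert word by word; a character creates a node only if that edge doesn't already exist:
  "jypppyppjy" → 10 new (j, y, p, p, p, y, p, p, j, y)
  "pjpyyp" → 6 new (p, j, p, y, y, p)
  "jypyyjjyyp" → prefix "jyp" already present; 7 new (y, y, j, j, y, y, p)
  "jypp" → prefix "jypp" already present; 0 new (none)
  "jypjyyypp" → prefix "jyp" already present; 6 new (j, y, y, y, p, p)
  "pjppppyyy" → prefix "pjp" already present; 6 new (p, p, p, y, y, y)
  "pjpyj" → prefix "pjpy" already present; 1 new (j)
  "jyppjj" → prefix "jypp" already present; 2 new (j, j)
  "jypjpyppp" → prefix "jypj" already present; 5 new (p, y, p, p, p)
  "jypyypjjp" → prefix "jypyy" already present; 4 new (p, j, j, p)
  "pjpypp" → prefix "pjpy" already present; 2 new (p, p)
  "jypyjj" → prefix "jypy" already present; 2 new (j, j)
  "pjpjjyyyyj" → prefix "pjp" already present; 7 new (j, j, y, y, y, y, j)
Total nodes = 10 + 6 + 7 + 0 + 6 + 6 + 1 + 2 + 5 + 4 + 2 + 2 + 7 = 58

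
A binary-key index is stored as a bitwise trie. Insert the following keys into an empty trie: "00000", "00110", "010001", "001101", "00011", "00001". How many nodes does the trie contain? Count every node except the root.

Trie structure (* marks end of a word):
(root)
└─ 0
   ├─ 0
   │  ├─ 0
   │  │  ├─ 0
   │  │  │  ├─ 0 *
   │  │  │  └─ 1 *
   │  │  └─ 1
   │  │     └─ 1 *
   │  └─ 1
   │     └─ 1
   │        └─ 0 *
   │           └─ 1 *
   └─ 1
      └─ 0
         └─ 0
            └─ 0
               └─ 1 *
Counting every labelled node above: 17.

17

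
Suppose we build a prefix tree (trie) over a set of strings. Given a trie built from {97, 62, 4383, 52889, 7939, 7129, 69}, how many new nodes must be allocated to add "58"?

The longest prefix of "58" already in the trie is "5" (length 1).
New nodes needed: |"58"| − 1 = 2 − 1 = 1.

1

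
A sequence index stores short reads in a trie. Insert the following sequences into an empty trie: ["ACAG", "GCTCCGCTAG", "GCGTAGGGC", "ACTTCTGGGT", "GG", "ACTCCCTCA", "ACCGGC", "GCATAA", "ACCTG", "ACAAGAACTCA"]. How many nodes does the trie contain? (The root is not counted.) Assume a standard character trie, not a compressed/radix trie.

54

Trace insertions, counting only characters that open a new branch:
  "ACAG" → 4 new (A, C, A, G)
  "GCTCCGCTAG" → 10 new (G, C, T, C, C, G, C, T, A, G)
  "GCGTAGGGC" → prefix "GC" already present; 7 new (G, T, A, G, G, G, C)
  "ACTTCTGGGT" → prefix "AC" already present; 8 new (T, T, C, T, G, G, G, T)
  "GG" → prefix "G" already present; 1 new (G)
  "ACTCCCTCA" → prefix "ACT" already present; 6 new (C, C, C, T, C, A)
  "ACCGGC" → prefix "AC" already present; 4 new (C, G, G, C)
  "GCATAA" → prefix "GC" already present; 4 new (A, T, A, A)
  "ACCTG" → prefix "ACC" already present; 2 new (T, G)
  "ACAAGAACTCA" → prefix "ACA" already present; 8 new (A, G, A, A, C, T, C, A)
Total nodes = 4 + 10 + 7 + 8 + 1 + 6 + 4 + 4 + 2 + 8 = 54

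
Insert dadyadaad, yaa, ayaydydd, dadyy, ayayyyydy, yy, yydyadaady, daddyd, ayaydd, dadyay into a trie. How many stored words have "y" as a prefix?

3

Filter for entries beginning with "y":
Words under "y": yaa, yy, yydyadaady
Count: 3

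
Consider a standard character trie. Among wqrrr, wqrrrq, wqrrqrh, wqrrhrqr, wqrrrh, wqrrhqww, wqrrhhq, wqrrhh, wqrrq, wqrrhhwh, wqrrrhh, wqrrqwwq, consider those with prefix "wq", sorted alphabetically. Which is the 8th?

Filter for "wq…" and sort: "wqrrhh", "wqrrhhq", "wqrrhhwh", "wqrrhqww", "wqrrhrqr", "wqrrq", "wqrrqrh", "wqrrqwwq", "wqrrr", "wqrrrh", "wqrrrhh", "wqrrrq"
Position 8: wqrrqwwq

wqrrqwwq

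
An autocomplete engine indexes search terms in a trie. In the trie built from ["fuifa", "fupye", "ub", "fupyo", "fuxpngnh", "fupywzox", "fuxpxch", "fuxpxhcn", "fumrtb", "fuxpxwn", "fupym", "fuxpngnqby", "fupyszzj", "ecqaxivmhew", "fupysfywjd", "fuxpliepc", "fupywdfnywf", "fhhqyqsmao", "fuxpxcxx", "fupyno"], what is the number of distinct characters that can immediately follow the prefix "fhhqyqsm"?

Walk "fhhqyqsm" from the root, arriving at one node.
Characters that immediately follow "fhhqyqsm" among the stored strings: {a}.
That node has 1 child edge.

1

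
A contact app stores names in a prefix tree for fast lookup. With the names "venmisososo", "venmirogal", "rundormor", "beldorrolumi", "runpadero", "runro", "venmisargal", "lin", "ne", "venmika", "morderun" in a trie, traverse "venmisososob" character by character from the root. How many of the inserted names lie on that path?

Walk "venmisososob" from the root; an end-of-word marker is hit whenever a stored word is a prefix of "venmisososob".
Prefixes of the query that are stored words: "venmisososo"
Count: 1

1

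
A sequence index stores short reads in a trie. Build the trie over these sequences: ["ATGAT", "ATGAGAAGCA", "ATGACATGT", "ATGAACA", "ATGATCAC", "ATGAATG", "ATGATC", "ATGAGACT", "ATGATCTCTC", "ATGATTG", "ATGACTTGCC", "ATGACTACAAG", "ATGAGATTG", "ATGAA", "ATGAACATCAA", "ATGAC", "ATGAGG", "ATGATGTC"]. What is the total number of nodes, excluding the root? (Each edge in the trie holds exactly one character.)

53

Trace insertions, counting only characters that open a new branch:
  "ATGAT" → 5 new (A, T, G, A, T)
  "ATGAGAAGCA" → prefix "ATGA" already present; 6 new (G, A, A, G, C, A)
  "ATGACATGT" → prefix "ATGA" already present; 5 new (C, A, T, G, T)
  "ATGAACA" → prefix "ATGA" already present; 3 new (A, C, A)
  "ATGATCAC" → prefix "ATGAT" already present; 3 new (C, A, C)
  "ATGAATG" → prefix "ATGAA" already present; 2 new (T, G)
  "ATGATC" → prefix "ATGATC" already present; 0 new (none)
  "ATGAGACT" → prefix "ATGAGA" already present; 2 new (C, T)
  "ATGATCTCTC" → prefix "ATGATC" already present; 4 new (T, C, T, C)
  "ATGATTG" → prefix "ATGAT" already present; 2 new (T, G)
  "ATGACTTGCC" → prefix "ATGAC" already present; 5 new (T, T, G, C, C)
  "ATGACTACAAG" → prefix "ATGACT" already present; 5 new (A, C, A, A, G)
  "ATGAGATTG" → prefix "ATGAGA" already present; 3 new (T, T, G)
  "ATGAA" → prefix "ATGAA" already present; 0 new (none)
  "ATGAACATCAA" → prefix "ATGAACA" already present; 4 new (T, C, A, A)
  "ATGAC" → prefix "ATGAC" already present; 0 new (none)
  "ATGAGG" → prefix "ATGAG" already present; 1 new (G)
  "ATGATGTC" → prefix "ATGAT" already present; 3 new (G, T, C)
Total nodes = 5 + 6 + 5 + 3 + 3 + 2 + 0 + 2 + 4 + 2 + 5 + 5 + 3 + 0 + 4 + 0 + 1 + 3 = 53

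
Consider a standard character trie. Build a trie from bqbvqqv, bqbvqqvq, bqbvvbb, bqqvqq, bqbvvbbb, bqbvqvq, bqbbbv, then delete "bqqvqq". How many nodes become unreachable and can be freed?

Walk "bqqvqq" from the leaf back toward the root, removing each node that no remaining word uses.
The suffix "qvqq" (4 nodes) is used only by "bqqvqq"; the node for "bq" still has the child "b", so pruning stops there.
Nodes removed: 4

4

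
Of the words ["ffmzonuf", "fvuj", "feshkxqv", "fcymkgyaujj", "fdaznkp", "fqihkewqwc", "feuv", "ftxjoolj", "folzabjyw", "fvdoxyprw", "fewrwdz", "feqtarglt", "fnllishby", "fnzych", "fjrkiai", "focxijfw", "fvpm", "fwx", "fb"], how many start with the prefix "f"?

Walk to "f"; the words in its subtree are exactly those with that prefix.
Words under "f": fb, fcymkgyaujj, fdaznkp, feqtarglt, feshkxqv, feuv, fewrwdz, ffmzonuf, fjrkiai, fnllishby, fnzych, focxijfw, folzabjyw, fqihkewqwc, ftxjoolj, fvdoxyprw, fvpm, fvuj, fwx
Count: 19

19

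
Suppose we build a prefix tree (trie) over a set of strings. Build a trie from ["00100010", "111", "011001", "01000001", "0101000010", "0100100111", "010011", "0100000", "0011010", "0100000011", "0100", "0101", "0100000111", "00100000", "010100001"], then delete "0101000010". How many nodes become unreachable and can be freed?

1

Walk "0101000010" from the leaf back toward the root, removing each node that no remaining word uses.
The suffix "0" (1 node) is used only by "0101000010"; "010100001" is itself a stored word, so pruning stops there.
Nodes removed: 1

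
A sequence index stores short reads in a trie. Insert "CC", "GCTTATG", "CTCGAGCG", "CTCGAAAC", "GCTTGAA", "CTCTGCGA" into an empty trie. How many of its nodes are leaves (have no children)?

6

Leaves are exactly the stored words that no other stored word extends.
Those words: "CC", "CTCGAAAC", "CTCGAGCG", "CTCTGCGA", "GCTTATG", "GCTTGAA"
Leaf count: 6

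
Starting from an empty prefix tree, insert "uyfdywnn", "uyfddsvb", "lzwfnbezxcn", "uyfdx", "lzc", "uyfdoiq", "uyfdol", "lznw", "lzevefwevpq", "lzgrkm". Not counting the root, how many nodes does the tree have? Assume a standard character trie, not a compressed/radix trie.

44

Count nodes per top-level branch (shared prefixes stored once):
  'l'-branch (lzc, lzevefwevpq, lzgrkm, lznw, lzwfnbezxcn): 27 nodes
  'u'-branch (uyfddsvb, uyfdoiq, uyfdol, uyfdx, uyfdywnn): 17 nodes
Sum: 44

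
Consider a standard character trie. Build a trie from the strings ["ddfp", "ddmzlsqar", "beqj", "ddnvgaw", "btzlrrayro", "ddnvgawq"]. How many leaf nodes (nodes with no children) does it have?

5

Leaves are exactly the stored words that no other stored word extends.
Those words: "beqj", "btzlrrayro", "ddfp", "ddmzlsqar", "ddnvgawq"
Leaf count: 5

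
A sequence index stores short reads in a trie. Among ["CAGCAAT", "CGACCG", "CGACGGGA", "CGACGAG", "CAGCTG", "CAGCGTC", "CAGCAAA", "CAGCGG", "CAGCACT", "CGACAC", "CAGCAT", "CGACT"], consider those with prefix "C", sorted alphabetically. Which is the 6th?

CAGCGTC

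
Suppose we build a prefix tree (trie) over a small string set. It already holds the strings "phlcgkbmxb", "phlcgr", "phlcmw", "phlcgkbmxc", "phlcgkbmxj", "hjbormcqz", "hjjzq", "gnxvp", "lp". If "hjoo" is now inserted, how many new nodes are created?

The longest prefix of "hjoo" already in the trie is "hj" (length 2).
So 4 − 2 = 2 new nodes.

2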